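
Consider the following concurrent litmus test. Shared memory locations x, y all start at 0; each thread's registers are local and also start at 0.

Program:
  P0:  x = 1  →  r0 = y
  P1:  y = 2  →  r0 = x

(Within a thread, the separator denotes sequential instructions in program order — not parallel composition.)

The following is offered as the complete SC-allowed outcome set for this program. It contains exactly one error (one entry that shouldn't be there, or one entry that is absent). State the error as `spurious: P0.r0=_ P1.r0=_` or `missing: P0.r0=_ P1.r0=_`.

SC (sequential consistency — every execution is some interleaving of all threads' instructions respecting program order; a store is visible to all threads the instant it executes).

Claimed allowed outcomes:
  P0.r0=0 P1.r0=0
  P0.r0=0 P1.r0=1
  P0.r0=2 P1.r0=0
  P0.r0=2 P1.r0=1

outcome vector order: (P0.r0,P1.r0)
SC (3): (0,1), (2,0), (2,1)
claimed∖SC = {(0,0)}

spurious: P0.r0=0 P1.r0=0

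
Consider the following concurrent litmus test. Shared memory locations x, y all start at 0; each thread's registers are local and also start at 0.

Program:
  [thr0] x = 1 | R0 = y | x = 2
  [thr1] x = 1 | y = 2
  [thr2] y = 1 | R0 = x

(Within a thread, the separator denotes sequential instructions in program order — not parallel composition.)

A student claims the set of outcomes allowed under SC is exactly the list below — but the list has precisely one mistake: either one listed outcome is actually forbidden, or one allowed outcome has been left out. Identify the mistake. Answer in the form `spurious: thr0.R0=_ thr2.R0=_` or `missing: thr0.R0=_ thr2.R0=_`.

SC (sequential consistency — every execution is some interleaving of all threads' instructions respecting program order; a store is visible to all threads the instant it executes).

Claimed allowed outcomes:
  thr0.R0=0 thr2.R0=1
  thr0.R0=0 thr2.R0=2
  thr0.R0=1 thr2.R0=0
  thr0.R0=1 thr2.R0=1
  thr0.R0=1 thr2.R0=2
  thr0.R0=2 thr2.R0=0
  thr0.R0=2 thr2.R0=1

outcome vector order: (thr0.R0,thr2.R0)
SC (8): 0/1 0/2 1/0 1/1 1/2 2/0 2/1 2/2
SC∖claimed = {2/2}

missing: thr0.R0=2 thr2.R0=2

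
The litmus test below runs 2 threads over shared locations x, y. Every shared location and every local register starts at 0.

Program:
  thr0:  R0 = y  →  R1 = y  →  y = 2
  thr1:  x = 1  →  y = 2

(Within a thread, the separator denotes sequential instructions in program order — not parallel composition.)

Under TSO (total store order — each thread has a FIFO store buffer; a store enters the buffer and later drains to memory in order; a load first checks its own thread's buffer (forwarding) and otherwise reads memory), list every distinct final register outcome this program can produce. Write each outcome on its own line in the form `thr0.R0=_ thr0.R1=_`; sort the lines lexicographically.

outcome vector order: (thr0.R0,thr0.R1)
|TSO outcomes| = 3

thr0.R0=0 thr0.R1=0
thr0.R0=0 thr0.R1=2
thr0.R0=2 thr0.R1=2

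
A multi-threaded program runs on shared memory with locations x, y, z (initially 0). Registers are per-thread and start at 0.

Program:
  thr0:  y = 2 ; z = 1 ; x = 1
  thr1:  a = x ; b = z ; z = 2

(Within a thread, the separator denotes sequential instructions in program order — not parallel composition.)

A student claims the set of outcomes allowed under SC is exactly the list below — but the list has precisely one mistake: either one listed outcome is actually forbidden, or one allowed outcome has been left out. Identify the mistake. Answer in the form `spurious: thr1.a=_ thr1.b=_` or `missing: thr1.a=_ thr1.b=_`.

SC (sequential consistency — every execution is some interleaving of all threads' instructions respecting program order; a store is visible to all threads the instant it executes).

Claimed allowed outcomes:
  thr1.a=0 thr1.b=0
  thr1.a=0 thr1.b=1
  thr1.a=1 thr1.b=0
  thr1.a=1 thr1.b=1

spurious: thr1.a=1 thr1.b=0

outcome vector order: (thr1.a,thr1.b)
SC: 3 outcomes — {0/0, 0/1, 1/1}
claimed∖SC = {1/0}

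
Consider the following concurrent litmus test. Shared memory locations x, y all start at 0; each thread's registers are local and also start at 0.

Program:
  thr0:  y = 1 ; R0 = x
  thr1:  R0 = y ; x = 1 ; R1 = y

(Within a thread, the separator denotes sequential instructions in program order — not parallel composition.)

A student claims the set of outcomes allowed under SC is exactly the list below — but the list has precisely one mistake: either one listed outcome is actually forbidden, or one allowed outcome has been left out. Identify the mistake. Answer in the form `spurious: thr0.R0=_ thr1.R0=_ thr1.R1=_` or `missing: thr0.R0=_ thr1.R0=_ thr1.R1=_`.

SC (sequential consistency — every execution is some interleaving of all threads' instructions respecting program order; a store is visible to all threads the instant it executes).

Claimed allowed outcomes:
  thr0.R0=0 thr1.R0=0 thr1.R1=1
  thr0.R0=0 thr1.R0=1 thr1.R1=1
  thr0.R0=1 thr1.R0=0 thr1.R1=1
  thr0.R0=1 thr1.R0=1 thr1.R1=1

missing: thr0.R0=1 thr1.R0=0 thr1.R1=0

outcome vector order: (thr0.R0,thr1.R0,thr1.R1)
[SC] allowed = {(0,0,1), (0,1,1), (1,0,0), (1,0,1), (1,1,1)}
SC∖claimed = {(1,0,0)}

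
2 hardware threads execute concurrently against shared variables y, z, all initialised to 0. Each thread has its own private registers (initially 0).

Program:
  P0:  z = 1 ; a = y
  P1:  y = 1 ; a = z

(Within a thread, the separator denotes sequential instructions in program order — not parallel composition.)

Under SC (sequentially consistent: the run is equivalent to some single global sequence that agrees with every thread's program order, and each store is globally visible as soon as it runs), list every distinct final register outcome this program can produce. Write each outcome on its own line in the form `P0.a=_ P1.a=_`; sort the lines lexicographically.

outcome vector order: (P0.a,P1.a)
|SC outcomes| = 3

P0.a=0 P1.a=1
P0.a=1 P1.a=0
P0.a=1 P1.a=1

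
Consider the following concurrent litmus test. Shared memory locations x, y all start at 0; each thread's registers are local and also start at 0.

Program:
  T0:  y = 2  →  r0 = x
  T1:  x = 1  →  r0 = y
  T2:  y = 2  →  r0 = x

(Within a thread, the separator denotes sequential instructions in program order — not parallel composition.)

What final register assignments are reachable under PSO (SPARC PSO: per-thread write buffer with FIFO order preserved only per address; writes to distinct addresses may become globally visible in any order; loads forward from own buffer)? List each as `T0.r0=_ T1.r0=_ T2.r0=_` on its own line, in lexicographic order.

T0.r0=0 T1.r0=0 T2.r0=0
T0.r0=0 T1.r0=0 T2.r0=1
T0.r0=0 T1.r0=2 T2.r0=0
T0.r0=0 T1.r0=2 T2.r0=1
T0.r0=1 T1.r0=0 T2.r0=0
T0.r0=1 T1.r0=0 T2.r0=1
T0.r0=1 T1.r0=2 T2.r0=0
T0.r0=1 T1.r0=2 T2.r0=1

outcome vector order: (T0.r0,T1.r0,T2.r0)
|PSO outcomes| = 8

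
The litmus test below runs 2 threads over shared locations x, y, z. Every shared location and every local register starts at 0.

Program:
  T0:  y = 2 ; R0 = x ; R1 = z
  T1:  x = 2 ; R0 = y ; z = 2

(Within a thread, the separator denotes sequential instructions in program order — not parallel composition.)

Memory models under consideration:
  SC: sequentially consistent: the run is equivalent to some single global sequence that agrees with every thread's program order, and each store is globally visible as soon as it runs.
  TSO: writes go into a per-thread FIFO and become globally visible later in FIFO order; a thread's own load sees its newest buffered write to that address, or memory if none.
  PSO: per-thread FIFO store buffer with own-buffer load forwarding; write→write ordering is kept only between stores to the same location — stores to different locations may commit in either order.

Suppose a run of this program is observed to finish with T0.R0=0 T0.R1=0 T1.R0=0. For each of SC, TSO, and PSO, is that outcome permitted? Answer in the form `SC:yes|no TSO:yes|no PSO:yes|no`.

SC:no TSO:yes PSO:yes

outcome vector order: (T0.R0,T0.R1,T1.R0)
SC: 6 outcomes — {(0,0,2); (0,2,2); (2,0,0); (2,0,2); (2,2,0); (2,2,2)}
TSO: 8 outcomes — {(0,0,0); (0,0,2); (0,2,0); (0,2,2); (2,0,0); (2,0,2); (2,2,0); (2,2,2)}
PSO: 8 outcomes — {(0,0,0); (0,0,2); (0,2,0); (0,2,2); (2,0,0); (2,0,2); (2,2,0); (2,2,2)}
target (0,0,0) ∈ {TSO,PSO}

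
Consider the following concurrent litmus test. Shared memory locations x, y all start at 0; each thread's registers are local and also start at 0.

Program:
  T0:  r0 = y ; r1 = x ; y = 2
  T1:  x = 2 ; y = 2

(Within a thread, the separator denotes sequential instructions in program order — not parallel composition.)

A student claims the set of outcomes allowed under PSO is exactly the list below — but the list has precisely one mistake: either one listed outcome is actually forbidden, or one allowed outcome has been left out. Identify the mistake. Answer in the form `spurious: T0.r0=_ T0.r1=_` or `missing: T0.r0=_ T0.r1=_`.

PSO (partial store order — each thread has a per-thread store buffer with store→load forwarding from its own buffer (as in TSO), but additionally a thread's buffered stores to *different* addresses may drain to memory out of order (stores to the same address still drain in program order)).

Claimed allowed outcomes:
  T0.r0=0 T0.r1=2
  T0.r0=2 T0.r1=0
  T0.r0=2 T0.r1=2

missing: T0.r0=0 T0.r1=0

outcome vector order: (T0.r0,T0.r1)
[PSO] allowed = {<0 0> <0 2> <2 0> <2 2>}
PSO∖claimed = {<0 0>}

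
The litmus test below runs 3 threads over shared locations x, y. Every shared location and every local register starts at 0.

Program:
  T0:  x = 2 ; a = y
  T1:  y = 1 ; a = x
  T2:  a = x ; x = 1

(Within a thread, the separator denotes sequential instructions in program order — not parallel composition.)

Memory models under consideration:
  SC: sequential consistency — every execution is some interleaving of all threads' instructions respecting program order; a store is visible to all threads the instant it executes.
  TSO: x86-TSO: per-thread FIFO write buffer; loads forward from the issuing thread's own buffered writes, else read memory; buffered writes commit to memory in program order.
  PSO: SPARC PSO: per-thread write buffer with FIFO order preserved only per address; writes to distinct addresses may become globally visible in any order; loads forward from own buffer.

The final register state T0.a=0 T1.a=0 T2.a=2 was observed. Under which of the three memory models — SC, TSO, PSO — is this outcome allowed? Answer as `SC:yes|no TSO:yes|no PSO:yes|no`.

outcome vector order: (T0.a,T1.a,T2.a)
SC: 10 outcomes — {<0 1 0> <0 1 2> <0 2 0> <0 2 2> <1 0 0> <1 0 2> <1 1 0> <1 1 2> <1 2 0> <1 2 2>}
TSO: 12 outcomes — {<0 0 0> <0 0 2> <0 1 0> <0 1 2> <0 2 0> <0 2 2> <1 0 0> <1 0 2> <1 1 0> <1 1 2> <1 2 0> <1 2 2>}
PSO: 12 outcomes — {<0 0 0> <0 0 2> <0 1 0> <0 1 2> <0 2 0> <0 2 2> <1 0 0> <1 0 2> <1 1 0> <1 1 2> <1 2 0> <1 2 2>}
target <0 0 2> ∈ {TSO,PSO}

SC:no TSO:yes PSO:yes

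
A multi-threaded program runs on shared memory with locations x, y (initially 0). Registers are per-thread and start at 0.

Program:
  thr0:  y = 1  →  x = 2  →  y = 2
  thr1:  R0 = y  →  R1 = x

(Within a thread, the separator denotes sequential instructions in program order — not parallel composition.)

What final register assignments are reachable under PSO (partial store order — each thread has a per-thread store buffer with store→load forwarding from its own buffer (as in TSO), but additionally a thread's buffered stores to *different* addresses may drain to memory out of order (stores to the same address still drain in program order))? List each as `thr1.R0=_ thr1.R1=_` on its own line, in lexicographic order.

outcome vector order: (thr1.R0,thr1.R1)
|PSO outcomes| = 6

thr1.R0=0 thr1.R1=0
thr1.R0=0 thr1.R1=2
thr1.R0=1 thr1.R1=0
thr1.R0=1 thr1.R1=2
thr1.R0=2 thr1.R1=0
thr1.R0=2 thr1.R1=2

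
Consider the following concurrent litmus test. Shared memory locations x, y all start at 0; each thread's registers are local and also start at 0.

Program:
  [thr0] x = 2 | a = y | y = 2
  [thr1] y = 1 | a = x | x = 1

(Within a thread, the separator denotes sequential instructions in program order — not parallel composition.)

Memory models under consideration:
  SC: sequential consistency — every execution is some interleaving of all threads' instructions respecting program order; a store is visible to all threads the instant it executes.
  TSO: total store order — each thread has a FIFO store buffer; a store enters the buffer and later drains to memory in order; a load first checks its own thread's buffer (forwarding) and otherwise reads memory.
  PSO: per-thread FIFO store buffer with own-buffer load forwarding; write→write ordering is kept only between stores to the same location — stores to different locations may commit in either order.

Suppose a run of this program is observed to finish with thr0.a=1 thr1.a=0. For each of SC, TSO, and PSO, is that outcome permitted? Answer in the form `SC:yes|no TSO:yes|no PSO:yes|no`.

outcome vector order: (thr0.a,thr1.a)
SC: 3 outcomes — {0/2; 1/0; 1/2}
TSO: 4 outcomes — {0/0; 0/2; 1/0; 1/2}
PSO: 4 outcomes — {0/0; 0/2; 1/0; 1/2}
target 1/0 ∈ {SC,TSO,PSO}

SC:yes TSO:yes PSO:yes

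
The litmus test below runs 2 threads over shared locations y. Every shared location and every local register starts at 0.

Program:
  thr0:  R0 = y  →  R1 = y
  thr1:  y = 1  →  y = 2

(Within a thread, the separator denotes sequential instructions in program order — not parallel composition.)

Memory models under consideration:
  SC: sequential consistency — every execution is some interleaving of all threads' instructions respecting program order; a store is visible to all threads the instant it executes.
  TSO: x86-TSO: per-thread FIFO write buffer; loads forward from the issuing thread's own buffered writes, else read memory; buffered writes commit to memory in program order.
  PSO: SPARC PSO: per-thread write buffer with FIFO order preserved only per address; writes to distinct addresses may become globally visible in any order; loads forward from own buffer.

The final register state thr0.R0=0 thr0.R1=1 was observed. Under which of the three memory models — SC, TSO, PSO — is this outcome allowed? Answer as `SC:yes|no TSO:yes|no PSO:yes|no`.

SC:yes TSO:yes PSO:yes

outcome vector order: (thr0.R0,thr0.R1)
SC (6): 0/0, 0/1, 0/2, 1/1, 1/2, 2/2
TSO (6): 0/0, 0/1, 0/2, 1/1, 1/2, 2/2
PSO (6): 0/0, 0/1, 0/2, 1/1, 1/2, 2/2
target 0/1 ∈ {SC,TSO,PSO}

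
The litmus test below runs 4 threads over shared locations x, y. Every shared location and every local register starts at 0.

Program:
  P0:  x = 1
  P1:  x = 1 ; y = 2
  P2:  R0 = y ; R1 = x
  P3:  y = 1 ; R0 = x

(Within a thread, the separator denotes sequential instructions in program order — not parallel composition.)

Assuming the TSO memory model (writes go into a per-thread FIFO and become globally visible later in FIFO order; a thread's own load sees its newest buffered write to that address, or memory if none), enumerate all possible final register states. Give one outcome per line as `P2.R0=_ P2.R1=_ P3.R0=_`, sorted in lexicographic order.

P2.R0=0 P2.R1=0 P3.R0=0
P2.R0=0 P2.R1=0 P3.R0=1
P2.R0=0 P2.R1=1 P3.R0=0
P2.R0=0 P2.R1=1 P3.R0=1
P2.R0=1 P2.R1=0 P3.R0=0
P2.R0=1 P2.R1=0 P3.R0=1
P2.R0=1 P2.R1=1 P3.R0=0
P2.R0=1 P2.R1=1 P3.R0=1
P2.R0=2 P2.R1=1 P3.R0=0
P2.R0=2 P2.R1=1 P3.R0=1

outcome vector order: (P2.R0,P2.R1,P3.R0)
|TSO outcomes| = 10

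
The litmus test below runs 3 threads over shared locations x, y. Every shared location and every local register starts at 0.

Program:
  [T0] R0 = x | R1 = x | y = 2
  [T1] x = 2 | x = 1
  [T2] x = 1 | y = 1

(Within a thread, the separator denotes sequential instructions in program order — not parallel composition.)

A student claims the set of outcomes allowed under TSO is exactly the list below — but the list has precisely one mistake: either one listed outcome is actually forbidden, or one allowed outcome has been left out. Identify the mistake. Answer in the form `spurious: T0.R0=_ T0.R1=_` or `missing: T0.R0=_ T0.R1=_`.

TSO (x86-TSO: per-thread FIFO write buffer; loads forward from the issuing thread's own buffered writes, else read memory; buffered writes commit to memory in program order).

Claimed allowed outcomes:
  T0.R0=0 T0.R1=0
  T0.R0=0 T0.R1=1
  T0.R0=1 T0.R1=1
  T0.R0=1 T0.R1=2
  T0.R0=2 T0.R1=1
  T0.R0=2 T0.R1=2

outcome vector order: (T0.R0,T0.R1)
under TSO → (0,0), (0,1), (0,2), (1,1), (1,2), (2,1), (2,2)
TSO∖claimed = {(0,2)}

missing: T0.R0=0 T0.R1=2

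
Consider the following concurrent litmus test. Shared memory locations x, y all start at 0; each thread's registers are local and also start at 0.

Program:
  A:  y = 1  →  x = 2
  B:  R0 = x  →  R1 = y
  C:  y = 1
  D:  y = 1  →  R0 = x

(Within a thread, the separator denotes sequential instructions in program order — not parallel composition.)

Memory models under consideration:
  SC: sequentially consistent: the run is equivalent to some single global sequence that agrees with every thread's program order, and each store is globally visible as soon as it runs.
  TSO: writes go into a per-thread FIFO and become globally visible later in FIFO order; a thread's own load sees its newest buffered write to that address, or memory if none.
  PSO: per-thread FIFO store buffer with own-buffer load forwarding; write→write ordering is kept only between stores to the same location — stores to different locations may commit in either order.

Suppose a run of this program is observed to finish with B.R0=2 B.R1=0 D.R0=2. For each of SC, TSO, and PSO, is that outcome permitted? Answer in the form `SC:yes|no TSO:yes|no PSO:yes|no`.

SC:no TSO:no PSO:yes

outcome vector order: (B.R0,B.R1,D.R0)
[SC] allowed = {<0 0 0> <0 0 2> <0 1 0> <0 1 2> <2 1 0> <2 1 2>}
[TSO] allowed = {<0 0 0> <0 0 2> <0 1 0> <0 1 2> <2 1 0> <2 1 2>}
[PSO] allowed = {<0 0 0> <0 0 2> <0 1 0> <0 1 2> <2 0 0> <2 0 2> <2 1 0> <2 1 2>}
target <2 0 2> ∈ {PSO}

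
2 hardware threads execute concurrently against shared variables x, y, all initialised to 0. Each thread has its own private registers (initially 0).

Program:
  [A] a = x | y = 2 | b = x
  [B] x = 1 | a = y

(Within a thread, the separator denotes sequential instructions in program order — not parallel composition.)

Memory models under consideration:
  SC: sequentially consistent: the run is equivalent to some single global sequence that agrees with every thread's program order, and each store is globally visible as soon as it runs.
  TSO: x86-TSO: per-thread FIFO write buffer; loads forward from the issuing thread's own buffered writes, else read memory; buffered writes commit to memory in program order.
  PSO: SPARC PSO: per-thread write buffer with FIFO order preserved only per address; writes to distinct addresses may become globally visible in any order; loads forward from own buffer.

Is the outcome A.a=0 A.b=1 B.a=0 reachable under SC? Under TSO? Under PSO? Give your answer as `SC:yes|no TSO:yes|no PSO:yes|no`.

SC:yes TSO:yes PSO:yes

outcome vector order: (A.a,A.b,B.a)
SC: 5 outcomes — {002; 010; 012; 110; 112}
TSO: 6 outcomes — {000; 002; 010; 012; 110; 112}
PSO: 6 outcomes — {000; 002; 010; 012; 110; 112}
target 010 ∈ {SC,TSO,PSO}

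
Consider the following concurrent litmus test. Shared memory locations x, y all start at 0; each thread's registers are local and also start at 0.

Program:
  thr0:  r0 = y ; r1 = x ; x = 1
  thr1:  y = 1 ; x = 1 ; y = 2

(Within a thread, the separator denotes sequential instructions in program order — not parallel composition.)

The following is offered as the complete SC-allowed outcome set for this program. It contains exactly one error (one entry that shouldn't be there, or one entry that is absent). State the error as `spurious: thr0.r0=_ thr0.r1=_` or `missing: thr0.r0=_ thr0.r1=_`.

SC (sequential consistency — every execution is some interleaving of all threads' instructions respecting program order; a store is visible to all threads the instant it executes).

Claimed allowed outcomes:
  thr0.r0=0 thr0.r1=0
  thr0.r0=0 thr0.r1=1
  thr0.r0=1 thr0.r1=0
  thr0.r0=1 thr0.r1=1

outcome vector order: (thr0.r0,thr0.r1)
SC: 5 outcomes — {<0 0>; <0 1>; <1 0>; <1 1>; <2 1>}
SC∖claimed = {<2 1>}

missing: thr0.r0=2 thr0.r1=1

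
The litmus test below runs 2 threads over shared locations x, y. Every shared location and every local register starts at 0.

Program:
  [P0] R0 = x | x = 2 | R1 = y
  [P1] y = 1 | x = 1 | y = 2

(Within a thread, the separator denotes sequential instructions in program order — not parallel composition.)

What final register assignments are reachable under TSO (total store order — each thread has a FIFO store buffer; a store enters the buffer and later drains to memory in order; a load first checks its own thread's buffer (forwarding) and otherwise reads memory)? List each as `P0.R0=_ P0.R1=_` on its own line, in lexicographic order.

outcome vector order: (P0.R0,P0.R1)
|TSO outcomes| = 5

P0.R0=0 P0.R1=0
P0.R0=0 P0.R1=1
P0.R0=0 P0.R1=2
P0.R0=1 P0.R1=1
P0.R0=1 P0.R1=2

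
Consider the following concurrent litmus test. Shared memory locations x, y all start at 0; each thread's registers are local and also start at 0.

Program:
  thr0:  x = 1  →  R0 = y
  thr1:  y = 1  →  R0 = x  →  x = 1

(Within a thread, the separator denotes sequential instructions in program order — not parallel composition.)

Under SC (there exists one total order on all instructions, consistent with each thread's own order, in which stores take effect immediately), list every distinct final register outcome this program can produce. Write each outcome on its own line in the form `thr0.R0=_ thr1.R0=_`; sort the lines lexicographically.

thr0.R0=0 thr1.R0=1
thr0.R0=1 thr1.R0=0
thr0.R0=1 thr1.R0=1

outcome vector order: (thr0.R0,thr1.R0)
|SC outcomes| = 3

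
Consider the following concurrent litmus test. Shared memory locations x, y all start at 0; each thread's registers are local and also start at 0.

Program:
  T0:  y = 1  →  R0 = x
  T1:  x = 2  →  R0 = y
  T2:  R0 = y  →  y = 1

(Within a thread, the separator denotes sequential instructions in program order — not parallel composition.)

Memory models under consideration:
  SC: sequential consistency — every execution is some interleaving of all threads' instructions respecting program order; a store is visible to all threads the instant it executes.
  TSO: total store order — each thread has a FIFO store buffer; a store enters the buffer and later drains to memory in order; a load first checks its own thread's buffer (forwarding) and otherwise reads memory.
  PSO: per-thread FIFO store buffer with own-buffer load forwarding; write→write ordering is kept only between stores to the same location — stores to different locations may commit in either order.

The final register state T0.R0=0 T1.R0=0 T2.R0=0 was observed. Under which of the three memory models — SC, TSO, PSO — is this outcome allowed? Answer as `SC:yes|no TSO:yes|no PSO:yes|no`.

SC:no TSO:yes PSO:yes

outcome vector order: (T0.R0,T1.R0,T2.R0)
SC: 6 outcomes — {(0,1,0), (0,1,1), (2,0,0), (2,0,1), (2,1,0), (2,1,1)}
TSO: 8 outcomes — {(0,0,0), (0,0,1), (0,1,0), (0,1,1), (2,0,0), (2,0,1), (2,1,0), (2,1,1)}
PSO: 8 outcomes — {(0,0,0), (0,0,1), (0,1,0), (0,1,1), (2,0,0), (2,0,1), (2,1,0), (2,1,1)}
target (0,0,0) ∈ {TSO,PSO}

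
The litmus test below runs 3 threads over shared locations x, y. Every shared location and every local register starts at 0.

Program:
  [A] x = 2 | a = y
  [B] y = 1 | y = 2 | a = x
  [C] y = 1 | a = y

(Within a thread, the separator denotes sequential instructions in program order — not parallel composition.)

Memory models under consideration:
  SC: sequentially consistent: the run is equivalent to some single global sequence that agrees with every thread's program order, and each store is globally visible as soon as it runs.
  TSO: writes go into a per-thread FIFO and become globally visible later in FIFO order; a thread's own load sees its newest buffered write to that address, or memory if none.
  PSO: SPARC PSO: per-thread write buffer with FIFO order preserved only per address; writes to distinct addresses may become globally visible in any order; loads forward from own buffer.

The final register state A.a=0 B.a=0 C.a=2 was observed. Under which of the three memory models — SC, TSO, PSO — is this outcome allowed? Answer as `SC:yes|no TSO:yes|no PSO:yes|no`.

outcome vector order: (A.a,B.a,C.a)
SC (9): (0,2,1); (0,2,2); (1,0,1); (1,2,1); (1,2,2); (2,0,1); (2,0,2); (2,2,1); (2,2,2)
TSO (12): (0,0,1); (0,0,2); (0,2,1); (0,2,2); (1,0,1); (1,0,2); (1,2,1); (1,2,2); (2,0,1); (2,0,2); (2,2,1); (2,2,2)
PSO (12): (0,0,1); (0,0,2); (0,2,1); (0,2,2); (1,0,1); (1,0,2); (1,2,1); (1,2,2); (2,0,1); (2,0,2); (2,2,1); (2,2,2)
target (0,0,2) ∈ {TSO,PSO}

SC:no TSO:yes PSO:yes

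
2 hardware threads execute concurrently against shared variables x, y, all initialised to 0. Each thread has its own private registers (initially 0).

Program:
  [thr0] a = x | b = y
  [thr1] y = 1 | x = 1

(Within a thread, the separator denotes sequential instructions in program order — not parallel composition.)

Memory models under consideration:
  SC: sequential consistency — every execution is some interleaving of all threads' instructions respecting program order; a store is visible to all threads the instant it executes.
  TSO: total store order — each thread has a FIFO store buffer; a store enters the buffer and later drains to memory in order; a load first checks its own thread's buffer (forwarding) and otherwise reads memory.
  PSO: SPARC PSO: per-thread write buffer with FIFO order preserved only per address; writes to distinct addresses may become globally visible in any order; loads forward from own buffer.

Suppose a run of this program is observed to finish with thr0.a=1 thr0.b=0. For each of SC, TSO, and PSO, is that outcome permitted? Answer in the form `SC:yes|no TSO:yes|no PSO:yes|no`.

SC:no TSO:no PSO:yes

outcome vector order: (thr0.a,thr0.b)
under SC → 00 01 11
under TSO → 00 01 11
under PSO → 00 01 10 11
target 10 ∈ {PSO}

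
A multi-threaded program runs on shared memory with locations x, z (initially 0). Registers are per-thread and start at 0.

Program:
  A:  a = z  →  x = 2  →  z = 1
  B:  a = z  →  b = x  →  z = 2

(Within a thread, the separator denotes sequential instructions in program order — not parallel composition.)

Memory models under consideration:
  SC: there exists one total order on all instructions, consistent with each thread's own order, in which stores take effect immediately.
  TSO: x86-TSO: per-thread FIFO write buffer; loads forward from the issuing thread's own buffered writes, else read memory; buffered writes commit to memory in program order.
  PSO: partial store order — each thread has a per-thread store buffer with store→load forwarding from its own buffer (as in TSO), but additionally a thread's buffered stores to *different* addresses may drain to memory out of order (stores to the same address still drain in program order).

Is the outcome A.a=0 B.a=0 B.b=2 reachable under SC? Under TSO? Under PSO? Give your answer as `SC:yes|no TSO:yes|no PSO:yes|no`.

SC:yes TSO:yes PSO:yes

outcome vector order: (A.a,B.a,B.b)
SC (4): 0/0/0 0/0/2 0/1/2 2/0/0
TSO (4): 0/0/0 0/0/2 0/1/2 2/0/0
PSO (5): 0/0/0 0/0/2 0/1/0 0/1/2 2/0/0
target 0/0/2 ∈ {SC,TSO,PSO}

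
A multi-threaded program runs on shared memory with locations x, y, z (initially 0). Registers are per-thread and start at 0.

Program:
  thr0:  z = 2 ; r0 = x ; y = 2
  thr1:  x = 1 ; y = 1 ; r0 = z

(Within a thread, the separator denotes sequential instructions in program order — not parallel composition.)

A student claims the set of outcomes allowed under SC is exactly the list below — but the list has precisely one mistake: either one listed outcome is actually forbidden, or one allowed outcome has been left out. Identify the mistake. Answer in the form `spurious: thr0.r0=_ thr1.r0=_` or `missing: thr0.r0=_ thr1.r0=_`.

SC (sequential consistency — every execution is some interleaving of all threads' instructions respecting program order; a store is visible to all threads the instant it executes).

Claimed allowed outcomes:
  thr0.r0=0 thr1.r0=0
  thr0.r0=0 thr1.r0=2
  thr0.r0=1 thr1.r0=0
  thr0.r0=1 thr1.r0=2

spurious: thr0.r0=0 thr1.r0=0

outcome vector order: (thr0.r0,thr1.r0)
SC: 3 outcomes — {<0 2>; <1 0>; <1 2>}
claimed∖SC = {<0 0>}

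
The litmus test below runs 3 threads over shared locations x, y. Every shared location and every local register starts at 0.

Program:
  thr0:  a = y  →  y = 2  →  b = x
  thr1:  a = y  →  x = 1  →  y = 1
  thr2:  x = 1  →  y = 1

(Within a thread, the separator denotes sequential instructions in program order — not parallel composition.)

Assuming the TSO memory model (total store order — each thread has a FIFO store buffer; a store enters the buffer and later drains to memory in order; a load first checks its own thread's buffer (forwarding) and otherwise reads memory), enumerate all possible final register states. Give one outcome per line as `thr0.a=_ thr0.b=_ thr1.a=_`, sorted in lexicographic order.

outcome vector order: (thr0.a,thr0.b,thr1.a)
|TSO outcomes| = 9

thr0.a=0 thr0.b=0 thr1.a=0
thr0.a=0 thr0.b=0 thr1.a=1
thr0.a=0 thr0.b=0 thr1.a=2
thr0.a=0 thr0.b=1 thr1.a=0
thr0.a=0 thr0.b=1 thr1.a=1
thr0.a=0 thr0.b=1 thr1.a=2
thr0.a=1 thr0.b=1 thr1.a=0
thr0.a=1 thr0.b=1 thr1.a=1
thr0.a=1 thr0.b=1 thr1.a=2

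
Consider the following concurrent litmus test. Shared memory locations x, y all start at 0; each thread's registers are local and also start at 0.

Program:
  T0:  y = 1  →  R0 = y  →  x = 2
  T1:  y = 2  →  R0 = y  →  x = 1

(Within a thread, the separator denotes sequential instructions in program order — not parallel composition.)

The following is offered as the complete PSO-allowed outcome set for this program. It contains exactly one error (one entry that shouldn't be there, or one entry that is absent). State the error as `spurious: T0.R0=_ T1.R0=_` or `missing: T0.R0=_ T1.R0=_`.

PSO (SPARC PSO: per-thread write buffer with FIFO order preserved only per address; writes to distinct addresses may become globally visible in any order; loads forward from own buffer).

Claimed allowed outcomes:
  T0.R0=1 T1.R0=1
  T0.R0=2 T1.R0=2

missing: T0.R0=1 T1.R0=2

outcome vector order: (T0.R0,T1.R0)
PSO (3): 11 12 22
PSO∖claimed = {12}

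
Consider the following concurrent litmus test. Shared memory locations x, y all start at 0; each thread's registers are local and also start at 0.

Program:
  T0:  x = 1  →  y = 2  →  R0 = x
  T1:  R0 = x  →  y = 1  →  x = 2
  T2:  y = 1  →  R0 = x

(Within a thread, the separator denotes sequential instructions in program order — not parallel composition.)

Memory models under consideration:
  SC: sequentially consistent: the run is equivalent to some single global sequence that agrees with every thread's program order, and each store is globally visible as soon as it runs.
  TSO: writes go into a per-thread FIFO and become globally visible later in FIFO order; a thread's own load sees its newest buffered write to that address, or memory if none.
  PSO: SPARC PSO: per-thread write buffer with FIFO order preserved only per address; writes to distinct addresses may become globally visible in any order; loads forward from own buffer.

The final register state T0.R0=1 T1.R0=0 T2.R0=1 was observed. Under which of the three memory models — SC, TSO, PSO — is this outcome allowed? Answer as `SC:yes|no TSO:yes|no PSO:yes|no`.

outcome vector order: (T0.R0,T1.R0,T2.R0)
SC: 12 outcomes — {1/0/0, 1/0/1, 1/0/2, 1/1/0, 1/1/1, 1/1/2, 2/0/0, 2/0/1, 2/0/2, 2/1/0, 2/1/1, 2/1/2}
TSO: 12 outcomes — {1/0/0, 1/0/1, 1/0/2, 1/1/0, 1/1/1, 1/1/2, 2/0/0, 2/0/1, 2/0/2, 2/1/0, 2/1/1, 2/1/2}
PSO: 12 outcomes — {1/0/0, 1/0/1, 1/0/2, 1/1/0, 1/1/1, 1/1/2, 2/0/0, 2/0/1, 2/0/2, 2/1/0, 2/1/1, 2/1/2}
target 1/0/1 ∈ {SC,TSO,PSO}

SC:yes TSO:yes PSO:yes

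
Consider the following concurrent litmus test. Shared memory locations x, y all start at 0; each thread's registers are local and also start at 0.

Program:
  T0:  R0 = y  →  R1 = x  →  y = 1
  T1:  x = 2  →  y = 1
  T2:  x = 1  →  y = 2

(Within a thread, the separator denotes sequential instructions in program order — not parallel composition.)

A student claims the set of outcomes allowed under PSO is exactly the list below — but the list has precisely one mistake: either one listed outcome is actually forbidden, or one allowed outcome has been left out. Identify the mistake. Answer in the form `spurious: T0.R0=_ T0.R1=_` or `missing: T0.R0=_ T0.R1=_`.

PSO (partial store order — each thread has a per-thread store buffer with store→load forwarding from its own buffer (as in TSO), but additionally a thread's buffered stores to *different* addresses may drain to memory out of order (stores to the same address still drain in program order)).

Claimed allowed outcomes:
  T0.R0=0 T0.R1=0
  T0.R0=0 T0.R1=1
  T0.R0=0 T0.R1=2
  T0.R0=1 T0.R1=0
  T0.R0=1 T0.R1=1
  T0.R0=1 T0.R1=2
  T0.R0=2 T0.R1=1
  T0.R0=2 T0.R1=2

outcome vector order: (T0.R0,T0.R1)
PSO: 9 outcomes — {00, 01, 02, 10, 11, 12, 20, 21, 22}
PSO∖claimed = {20}

missing: T0.R0=2 T0.R1=0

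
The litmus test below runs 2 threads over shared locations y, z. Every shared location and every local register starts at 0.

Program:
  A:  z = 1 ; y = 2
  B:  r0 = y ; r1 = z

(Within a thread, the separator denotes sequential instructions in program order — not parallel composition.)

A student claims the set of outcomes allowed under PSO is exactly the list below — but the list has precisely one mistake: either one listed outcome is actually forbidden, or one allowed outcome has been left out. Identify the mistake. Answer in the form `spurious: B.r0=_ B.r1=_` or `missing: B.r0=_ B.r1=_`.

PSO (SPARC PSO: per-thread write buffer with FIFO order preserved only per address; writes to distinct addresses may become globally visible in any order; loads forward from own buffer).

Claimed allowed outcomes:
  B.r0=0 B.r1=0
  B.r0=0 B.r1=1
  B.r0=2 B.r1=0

missing: B.r0=2 B.r1=1

outcome vector order: (B.r0,B.r1)
[PSO] allowed = {00; 01; 20; 21}
PSO∖claimed = {21}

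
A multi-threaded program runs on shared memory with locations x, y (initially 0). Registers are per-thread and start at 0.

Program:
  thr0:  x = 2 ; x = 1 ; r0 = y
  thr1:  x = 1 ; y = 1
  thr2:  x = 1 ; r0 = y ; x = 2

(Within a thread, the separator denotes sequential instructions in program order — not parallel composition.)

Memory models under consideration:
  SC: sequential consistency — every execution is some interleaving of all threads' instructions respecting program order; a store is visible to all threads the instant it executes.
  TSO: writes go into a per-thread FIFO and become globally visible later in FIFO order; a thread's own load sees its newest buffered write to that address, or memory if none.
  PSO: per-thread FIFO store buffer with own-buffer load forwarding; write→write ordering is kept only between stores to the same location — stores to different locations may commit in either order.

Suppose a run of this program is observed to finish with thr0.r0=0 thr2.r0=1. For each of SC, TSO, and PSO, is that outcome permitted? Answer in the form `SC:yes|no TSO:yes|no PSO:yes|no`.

outcome vector order: (thr0.r0,thr2.r0)
SC (4): <0 0> <0 1> <1 0> <1 1>
TSO (4): <0 0> <0 1> <1 0> <1 1>
PSO (4): <0 0> <0 1> <1 0> <1 1>
target <0 1> ∈ {SC,TSO,PSO}

SC:yes TSO:yes PSO:yes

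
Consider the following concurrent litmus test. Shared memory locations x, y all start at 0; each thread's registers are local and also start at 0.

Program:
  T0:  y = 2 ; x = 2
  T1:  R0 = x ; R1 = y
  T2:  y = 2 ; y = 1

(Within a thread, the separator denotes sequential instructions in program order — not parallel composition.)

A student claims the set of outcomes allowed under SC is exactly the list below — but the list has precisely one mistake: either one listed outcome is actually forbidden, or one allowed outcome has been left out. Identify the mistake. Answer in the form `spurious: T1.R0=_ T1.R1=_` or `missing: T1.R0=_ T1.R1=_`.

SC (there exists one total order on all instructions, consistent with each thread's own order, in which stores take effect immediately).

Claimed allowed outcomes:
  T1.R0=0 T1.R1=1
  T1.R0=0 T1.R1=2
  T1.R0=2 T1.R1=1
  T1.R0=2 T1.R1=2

outcome vector order: (T1.R0,T1.R1)
SC (5): <0 0> <0 1> <0 2> <2 1> <2 2>
SC∖claimed = {<0 0>}

missing: T1.R0=0 T1.R1=0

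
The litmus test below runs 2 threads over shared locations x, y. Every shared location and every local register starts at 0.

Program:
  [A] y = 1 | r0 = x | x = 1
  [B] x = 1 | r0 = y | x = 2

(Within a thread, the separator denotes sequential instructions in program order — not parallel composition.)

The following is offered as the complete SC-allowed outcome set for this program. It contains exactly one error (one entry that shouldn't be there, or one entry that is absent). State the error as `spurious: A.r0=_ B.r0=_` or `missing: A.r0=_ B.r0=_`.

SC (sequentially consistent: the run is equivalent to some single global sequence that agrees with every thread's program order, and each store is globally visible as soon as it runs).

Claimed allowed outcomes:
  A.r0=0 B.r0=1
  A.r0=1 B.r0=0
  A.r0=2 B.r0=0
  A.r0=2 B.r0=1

missing: A.r0=1 B.r0=1

outcome vector order: (A.r0,B.r0)
[SC] allowed = {0/1; 1/0; 1/1; 2/0; 2/1}
SC∖claimed = {1/1}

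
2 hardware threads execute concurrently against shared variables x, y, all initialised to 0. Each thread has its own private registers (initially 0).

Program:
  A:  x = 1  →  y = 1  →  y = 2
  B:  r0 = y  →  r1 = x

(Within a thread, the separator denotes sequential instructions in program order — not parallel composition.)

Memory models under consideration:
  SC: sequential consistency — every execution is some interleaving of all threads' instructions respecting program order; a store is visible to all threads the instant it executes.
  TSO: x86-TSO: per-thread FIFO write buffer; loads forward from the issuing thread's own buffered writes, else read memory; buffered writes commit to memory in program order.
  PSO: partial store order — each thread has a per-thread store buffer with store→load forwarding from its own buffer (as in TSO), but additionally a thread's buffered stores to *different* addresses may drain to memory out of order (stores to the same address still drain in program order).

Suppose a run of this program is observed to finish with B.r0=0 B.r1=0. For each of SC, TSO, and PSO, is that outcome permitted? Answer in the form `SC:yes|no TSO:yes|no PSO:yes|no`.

SC:yes TSO:yes PSO:yes

outcome vector order: (B.r0,B.r1)
[SC] allowed = {<0 0> <0 1> <1 1> <2 1>}
[TSO] allowed = {<0 0> <0 1> <1 1> <2 1>}
[PSO] allowed = {<0 0> <0 1> <1 0> <1 1> <2 0> <2 1>}
target <0 0> ∈ {SC,TSO,PSO}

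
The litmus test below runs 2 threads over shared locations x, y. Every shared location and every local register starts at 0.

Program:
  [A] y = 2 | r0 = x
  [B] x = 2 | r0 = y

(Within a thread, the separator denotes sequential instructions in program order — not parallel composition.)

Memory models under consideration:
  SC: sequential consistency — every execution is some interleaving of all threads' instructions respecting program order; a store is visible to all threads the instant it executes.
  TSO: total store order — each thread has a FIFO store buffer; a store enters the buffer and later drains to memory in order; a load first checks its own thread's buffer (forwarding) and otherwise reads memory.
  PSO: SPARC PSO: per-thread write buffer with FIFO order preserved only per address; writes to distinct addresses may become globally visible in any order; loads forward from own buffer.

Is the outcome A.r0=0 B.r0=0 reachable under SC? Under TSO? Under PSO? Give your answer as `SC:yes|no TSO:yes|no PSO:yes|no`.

outcome vector order: (A.r0,B.r0)
[SC] allowed = {<0 2>, <2 0>, <2 2>}
[TSO] allowed = {<0 0>, <0 2>, <2 0>, <2 2>}
[PSO] allowed = {<0 0>, <0 2>, <2 0>, <2 2>}
target <0 0> ∈ {TSO,PSO}

SC:no TSO:yes PSO:yes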